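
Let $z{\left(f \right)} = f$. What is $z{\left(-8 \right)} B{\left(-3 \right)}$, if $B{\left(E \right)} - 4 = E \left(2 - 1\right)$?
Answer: $-8$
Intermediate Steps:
$B{\left(E \right)} = 4 + E$ ($B{\left(E \right)} = 4 + E \left(2 - 1\right) = 4 + E 1 = 4 + E$)
$z{\left(-8 \right)} B{\left(-3 \right)} = - 8 \left(4 - 3\right) = \left(-8\right) 1 = -8$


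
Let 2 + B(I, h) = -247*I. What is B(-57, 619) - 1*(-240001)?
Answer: 254078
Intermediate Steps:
B(I, h) = -2 - 247*I
B(-57, 619) - 1*(-240001) = (-2 - 247*(-57)) - 1*(-240001) = (-2 + 14079) + 240001 = 14077 + 240001 = 254078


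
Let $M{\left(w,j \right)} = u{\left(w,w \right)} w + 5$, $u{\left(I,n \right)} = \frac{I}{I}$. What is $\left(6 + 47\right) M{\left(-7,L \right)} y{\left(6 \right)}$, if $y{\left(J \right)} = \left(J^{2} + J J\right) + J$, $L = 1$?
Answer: $-8268$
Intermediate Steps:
$u{\left(I,n \right)} = 1$
$M{\left(w,j \right)} = 5 + w$ ($M{\left(w,j \right)} = 1 w + 5 = w + 5 = 5 + w$)
$y{\left(J \right)} = J + 2 J^{2}$ ($y{\left(J \right)} = \left(J^{2} + J^{2}\right) + J = 2 J^{2} + J = J + 2 J^{2}$)
$\left(6 + 47\right) M{\left(-7,L \right)} y{\left(6 \right)} = \left(6 + 47\right) \left(5 - 7\right) 6 \left(1 + 2 \cdot 6\right) = 53 \left(-2\right) 6 \left(1 + 12\right) = - 106 \cdot 6 \cdot 13 = \left(-106\right) 78 = -8268$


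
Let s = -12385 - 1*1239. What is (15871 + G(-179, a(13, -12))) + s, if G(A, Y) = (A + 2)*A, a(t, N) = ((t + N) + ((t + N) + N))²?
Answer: 33930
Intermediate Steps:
a(t, N) = (2*t + 3*N)² (a(t, N) = ((N + t) + ((N + t) + N))² = ((N + t) + (t + 2*N))² = (2*t + 3*N)²)
G(A, Y) = A*(2 + A) (G(A, Y) = (2 + A)*A = A*(2 + A))
s = -13624 (s = -12385 - 1239 = -13624)
(15871 + G(-179, a(13, -12))) + s = (15871 - 179*(2 - 179)) - 13624 = (15871 - 179*(-177)) - 13624 = (15871 + 31683) - 13624 = 47554 - 13624 = 33930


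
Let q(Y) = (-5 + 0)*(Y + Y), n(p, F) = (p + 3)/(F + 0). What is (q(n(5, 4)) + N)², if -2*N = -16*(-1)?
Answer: 784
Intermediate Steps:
n(p, F) = (3 + p)/F
N = -8 (N = -(-8)*(-1) = -½*16 = -8)
q(Y) = -10*Y
(q(n(5, 4)) + N)² = (-10*(3 + 5)/4 - 8)² = (-5*8/2 - 8)² = (-10*2 - 8)² = (-20 - 8)² = (-28)² = 784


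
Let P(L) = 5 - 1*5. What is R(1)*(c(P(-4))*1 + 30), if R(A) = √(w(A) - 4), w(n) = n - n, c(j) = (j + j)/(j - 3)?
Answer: 60*I ≈ 60.0*I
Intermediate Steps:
P(L) = 0 (P(L) = 5 - 5 = 0)
c(j) = 2*j/(-3 + j) (c(j) = (2*j)/(-3 + j) = 2*j/(-3 + j))
w(n) = 0
R(A) = 2*I (R(A) = √(0 - 4) = √(-4) = 2*I)
R(1)*(c(P(-4))*1 + 30) = (2*I)*((2*0/(-3 + 0))*1 + 30) = (2*I)*((2*0/(-3))*1 + 30) = (2*I)*((2*0*(-⅓))*1 + 30) = (2*I)*(0*1 + 30) = (2*I)*(0 + 30) = (2*I)*30 = 60*I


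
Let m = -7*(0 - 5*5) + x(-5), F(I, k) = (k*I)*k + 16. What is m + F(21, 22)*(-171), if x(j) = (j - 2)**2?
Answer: -1740556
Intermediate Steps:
F(I, k) = 16 + I*k**2 (F(I, k) = (I*k)*k + 16 = I*k**2 + 16 = 16 + I*k**2)
x(j) = (-2 + j)**2
m = 224 (m = -7*(0 - 5*5) + (-2 - 5)**2 = -7*(0 - 25) + (-7)**2 = -7*(-25) + 49 = 175 + 49 = 224)
m + F(21, 22)*(-171) = 224 + (16 + 21*22**2)*(-171) = 224 + (16 + 21*484)*(-171) = 224 + (16 + 10164)*(-171) = 224 + 10180*(-171) = 224 - 1740780 = -1740556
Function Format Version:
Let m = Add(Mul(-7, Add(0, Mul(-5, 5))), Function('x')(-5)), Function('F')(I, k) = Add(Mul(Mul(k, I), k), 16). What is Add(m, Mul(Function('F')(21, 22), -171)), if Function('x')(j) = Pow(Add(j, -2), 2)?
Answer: -1740556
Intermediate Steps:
Function('F')(I, k) = Add(16, Mul(I, Pow(k, 2))) (Function('F')(I, k) = Add(Mul(Mul(I, k), k), 16) = Add(Mul(I, Pow(k, 2)), 16) = Add(16, Mul(I, Pow(k, 2))))
Function('x')(j) = Pow(Add(-2, j), 2)
m = 224 (m = Add(Mul(-7, Add(0, Mul(-5, 5))), Pow(Add(-2, -5), 2)) = Add(Mul(-7, Add(0, -25)), Pow(-7, 2)) = Add(Mul(-7, -25), 49) = Add(175, 49) = 224)
Add(m, Mul(Function('F')(21, 22), -171)) = Add(224, Mul(Add(16, Mul(21, Pow(22, 2))), -171)) = Add(224, Mul(Add(16, Mul(21, 484)), -171)) = Add(224, Mul(Add(16, 10164), -171)) = Add(224, Mul(10180, -171)) = Add(224, -1740780) = -1740556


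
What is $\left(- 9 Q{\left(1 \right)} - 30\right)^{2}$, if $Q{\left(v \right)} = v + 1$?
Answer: $2304$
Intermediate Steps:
$Q{\left(v \right)} = 1 + v$
$\left(- 9 Q{\left(1 \right)} - 30\right)^{2} = \left(- 9 \left(1 + 1\right) - 30\right)^{2} = \left(\left(-9\right) 2 - 30\right)^{2} = \left(-18 - 30\right)^{2} = \left(-48\right)^{2} = 2304$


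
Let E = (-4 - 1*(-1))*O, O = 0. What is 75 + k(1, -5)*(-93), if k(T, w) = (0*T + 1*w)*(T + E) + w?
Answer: 1005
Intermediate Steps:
E = 0 (E = (-4 - 1*(-1))*0 = (-4 + 1)*0 = -3*0 = 0)
k(T, w) = w + T*w (k(T, w) = (0*T + 1*w)*(T + 0) + w = (0 + w)*T + w = w*T + w = T*w + w = w + T*w)
75 + k(1, -5)*(-93) = 75 - 5*(1 + 1)*(-93) = 75 - 5*2*(-93) = 75 - 10*(-93) = 75 + 930 = 1005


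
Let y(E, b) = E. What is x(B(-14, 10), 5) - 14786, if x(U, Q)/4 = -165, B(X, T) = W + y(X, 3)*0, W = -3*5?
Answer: -15446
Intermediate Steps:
W = -15
B(X, T) = -15 (B(X, T) = -15 + X*0 = -15 + 0 = -15)
x(U, Q) = -660 (x(U, Q) = 4*(-165) = -660)
x(B(-14, 10), 5) - 14786 = -660 - 14786 = -15446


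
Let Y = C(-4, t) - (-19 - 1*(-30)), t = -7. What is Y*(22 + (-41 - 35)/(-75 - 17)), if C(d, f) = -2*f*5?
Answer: 30975/23 ≈ 1346.7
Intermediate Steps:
C(d, f) = -10*f
Y = 59 (Y = -10*(-7) - (-19 - 1*(-30)) = 70 - (-19 + 30) = 70 - 1*11 = 70 - 11 = 59)
Y*(22 + (-41 - 35)/(-75 - 17)) = 59*(22 + (-41 - 35)/(-75 - 17)) = 59*(22 - 76/(-92)) = 59*(22 - 76*(-1/92)) = 59*(22 + 19/23) = 59*(525/23) = 30975/23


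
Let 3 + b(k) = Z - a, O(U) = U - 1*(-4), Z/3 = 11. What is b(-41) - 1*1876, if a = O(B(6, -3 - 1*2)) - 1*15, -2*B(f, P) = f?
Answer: -1832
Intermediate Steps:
Z = 33 (Z = 3*11 = 33)
B(f, P) = -f/2
O(U) = 4 + U (O(U) = U + 4 = 4 + U)
a = -14 (a = (4 - ½*6) - 1*15 = (4 - 3) - 15 = 1 - 15 = -14)
b(k) = 44 (b(k) = -3 + (33 - 1*(-14)) = -3 + (33 + 14) = -3 + 47 = 44)
b(-41) - 1*1876 = 44 - 1*1876 = 44 - 1876 = -1832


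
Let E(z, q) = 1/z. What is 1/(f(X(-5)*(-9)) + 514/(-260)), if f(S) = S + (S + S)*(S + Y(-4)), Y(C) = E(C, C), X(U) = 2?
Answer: 130/82813 ≈ 0.0015698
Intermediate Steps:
Y(C) = 1/C
f(S) = S + 2*S*(-¼ + S) (f(S) = S + (S + S)*(S + 1/(-4)) = S + (2*S)*(S - ¼) = S + (2*S)*(-¼ + S) = S + 2*S*(-¼ + S))
1/(f(X(-5)*(-9)) + 514/(-260)) = 1/((2*(-9))*(1 + 4*(2*(-9)))/2 + 514/(-260)) = 1/((½)*(-18)*(1 + 4*(-18)) + 514*(-1/260)) = 1/((½)*(-18)*(1 - 72) - 257/130) = 1/((½)*(-18)*(-71) - 257/130) = 1/(639 - 257/130) = 1/(82813/130) = 130/82813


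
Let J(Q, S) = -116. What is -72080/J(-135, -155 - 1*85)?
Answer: 18020/29 ≈ 621.38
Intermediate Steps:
-72080/J(-135, -155 - 1*85) = -72080/(-116) = -72080*(-1/116) = 18020/29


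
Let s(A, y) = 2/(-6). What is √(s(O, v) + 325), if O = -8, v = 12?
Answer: √2922/3 ≈ 18.018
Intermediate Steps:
s(A, y) = -⅓ (s(A, y) = 2*(-⅙) = -⅓)
√(s(O, v) + 325) = √(-⅓ + 325) = √(974/3) = √2922/3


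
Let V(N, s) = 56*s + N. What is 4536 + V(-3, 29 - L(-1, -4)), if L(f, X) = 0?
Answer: 6157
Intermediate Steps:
V(N, s) = N + 56*s
4536 + V(-3, 29 - L(-1, -4)) = 4536 + (-3 + 56*(29 - 1*0)) = 4536 + (-3 + 56*(29 + 0)) = 4536 + (-3 + 56*29) = 4536 + (-3 + 1624) = 4536 + 1621 = 6157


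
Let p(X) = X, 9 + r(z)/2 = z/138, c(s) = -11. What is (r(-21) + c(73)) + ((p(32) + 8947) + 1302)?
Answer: 235789/23 ≈ 10252.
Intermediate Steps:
r(z) = -18 + z/69 (r(z) = -18 + 2*(z/138) = -18 + z/69)
(r(-21) + c(73)) + ((p(32) + 8947) + 1302) = ((-18 + (1/69)*(-21)) - 11) + ((32 + 8947) + 1302) = ((-18 - 7/23) - 11) + (8979 + 1302) = (-421/23 - 11) + 10281 = -674/23 + 10281 = 235789/23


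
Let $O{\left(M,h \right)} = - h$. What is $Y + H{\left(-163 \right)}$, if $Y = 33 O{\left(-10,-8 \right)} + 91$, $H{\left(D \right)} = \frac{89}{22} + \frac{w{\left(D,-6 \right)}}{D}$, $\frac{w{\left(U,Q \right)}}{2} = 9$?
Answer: $\frac{1287141}{3586} \approx 358.94$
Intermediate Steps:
$w{\left(U,Q \right)} = 18$ ($w{\left(U,Q \right)} = 2 \cdot 9 = 18$)
$H{\left(D \right)} = \frac{89}{22} + \frac{18}{D}$
$Y = 355$ ($Y = 33 \left(\left(-1\right) \left(-8\right)\right) + 91 = 33 \cdot 8 + 91 = 264 + 91 = 355$)
$Y + H{\left(-163 \right)} = 355 + \left(\frac{89}{22} + \frac{18}{-163}\right) = 355 + \left(\frac{89}{22} + 18 \left(- \frac{1}{163}\right)\right) = 355 + \left(\frac{89}{22} - \frac{18}{163}\right) = 355 + \frac{14111}{3586} = \frac{1287141}{3586}$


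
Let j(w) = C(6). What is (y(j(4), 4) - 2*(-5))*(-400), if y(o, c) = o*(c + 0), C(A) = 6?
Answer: -13600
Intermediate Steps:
j(w) = 6
y(o, c) = c*o (y(o, c) = o*c = c*o)
(y(j(4), 4) - 2*(-5))*(-400) = (4*6 - 2*(-5))*(-400) = (24 + 10)*(-400) = 34*(-400) = -13600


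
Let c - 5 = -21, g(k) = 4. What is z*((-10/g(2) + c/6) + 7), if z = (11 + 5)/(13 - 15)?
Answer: -44/3 ≈ -14.667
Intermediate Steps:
z = -8 (z = 16/(-2) = 16*(-½) = -8)
c = -16 (c = 5 - 21 = -16)
z*((-10/g(2) + c/6) + 7) = -8*((-10/4 - 16/6) + 7) = -8*((-10*¼ - 16*⅙) + 7) = -8*((-5/2 - 8/3) + 7) = -8*(-31/6 + 7) = -8*11/6 = -44/3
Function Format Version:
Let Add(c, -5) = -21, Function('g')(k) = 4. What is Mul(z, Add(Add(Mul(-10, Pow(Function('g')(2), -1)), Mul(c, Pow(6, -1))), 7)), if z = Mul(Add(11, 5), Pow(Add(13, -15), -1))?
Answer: Rational(-44, 3) ≈ -14.667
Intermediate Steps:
z = -8 (z = Mul(16, Pow(-2, -1)) = Mul(16, Rational(-1, 2)) = -8)
c = -16 (c = Add(5, -21) = -16)
Mul(z, Add(Add(Mul(-10, Pow(Function('g')(2), -1)), Mul(c, Pow(6, -1))), 7)) = Mul(-8, Add(Add(Mul(-10, Pow(4, -1)), Mul(-16, Pow(6, -1))), 7)) = Mul(-8, Add(Add(Mul(-10, Rational(1, 4)), Mul(-16, Rational(1, 6))), 7)) = Mul(-8, Add(Add(Rational(-5, 2), Rational(-8, 3)), 7)) = Mul(-8, Add(Rational(-31, 6), 7)) = Mul(-8, Rational(11, 6)) = Rational(-44, 3)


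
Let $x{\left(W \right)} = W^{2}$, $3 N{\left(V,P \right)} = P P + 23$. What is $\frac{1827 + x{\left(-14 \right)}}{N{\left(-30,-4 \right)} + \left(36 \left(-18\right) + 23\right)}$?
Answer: $- \frac{119}{36} \approx -3.3056$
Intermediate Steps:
$N{\left(V,P \right)} = \frac{23}{3} + \frac{P^{2}}{3}$ ($N{\left(V,P \right)} = \frac{P P + 23}{3} = \frac{P^{2} + 23}{3} = \frac{23 + P^{2}}{3} = \frac{23}{3} + \frac{P^{2}}{3}$)
$\frac{1827 + x{\left(-14 \right)}}{N{\left(-30,-4 \right)} + \left(36 \left(-18\right) + 23\right)} = \frac{1827 + \left(-14\right)^{2}}{\left(\frac{23}{3} + \frac{\left(-4\right)^{2}}{3}\right) + \left(36 \left(-18\right) + 23\right)} = \frac{1827 + 196}{\left(\frac{23}{3} + \frac{1}{3} \cdot 16\right) + \left(-648 + 23\right)} = \frac{2023}{\left(\frac{23}{3} + \frac{16}{3}\right) - 625} = \frac{2023}{13 - 625} = \frac{2023}{-612} = 2023 \left(- \frac{1}{612}\right) = - \frac{119}{36}$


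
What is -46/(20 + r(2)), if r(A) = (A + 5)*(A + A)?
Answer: -23/24 ≈ -0.95833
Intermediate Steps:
r(A) = 2*A*(5 + A) (r(A) = (5 + A)*(2*A) = 2*A*(5 + A))
-46/(20 + r(2)) = -46/(20 + 2*2*(5 + 2)) = -46/(20 + 2*2*7) = -46/(20 + 28) = -46/48 = (1/48)*(-46) = -23/24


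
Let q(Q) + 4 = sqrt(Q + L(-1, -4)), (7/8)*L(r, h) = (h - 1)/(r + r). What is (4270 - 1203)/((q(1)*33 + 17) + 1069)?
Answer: 2275714/704601 - 33737*sqrt(21)/704601 ≈ 3.0104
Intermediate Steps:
L(r, h) = 4*(-1 + h)/(7*r) (L(r, h) = 8*((h - 1)/(r + r))/7 = 8*((-1 + h)/((2*r)))/7 = 8*((-1 + h)*(1/(2*r)))/7 = 8*((-1 + h)/(2*r))/7 = 4*(-1 + h)/(7*r))
q(Q) = -4 + sqrt(20/7 + Q) (q(Q) = -4 + sqrt(Q + (4/7)*(-1 - 4)/(-1)) = -4 + sqrt(Q + (4/7)*(-1)*(-5)) = -4 + sqrt(Q + 20/7) = -4 + sqrt(20/7 + Q))
(4270 - 1203)/((q(1)*33 + 17) + 1069) = (4270 - 1203)/(((-4 + sqrt(140 + 49*1)/7)*33 + 17) + 1069) = 3067/(((-4 + sqrt(140 + 49)/7)*33 + 17) + 1069) = 3067/(((-4 + sqrt(189)/7)*33 + 17) + 1069) = 3067/(((-4 + (3*sqrt(21))/7)*33 + 17) + 1069) = 3067/(((-4 + 3*sqrt(21)/7)*33 + 17) + 1069) = 3067/(((-132 + 99*sqrt(21)/7) + 17) + 1069) = 3067/((-115 + 99*sqrt(21)/7) + 1069) = 3067/(954 + 99*sqrt(21)/7)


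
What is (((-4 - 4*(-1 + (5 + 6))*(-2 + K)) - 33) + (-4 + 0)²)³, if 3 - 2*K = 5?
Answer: 970299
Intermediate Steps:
K = -1 (K = 3/2 - ½*5 = 3/2 - 5/2 = -1)
(((-4 - 4*(-1 + (5 + 6))*(-2 + K)) - 33) + (-4 + 0)²)³ = (((-4 - 4*(-1 + (5 + 6))*(-2 - 1)) - 33) + (-4 + 0)²)³ = (((-4 - 4*(-1 + 11)*(-3)) - 33) + (-4)²)³ = (((-4 - 40*(-3)) - 33) + 16)³ = (((-4 - 4*(-30)) - 33) + 16)³ = (((-4 + 120) - 33) + 16)³ = ((116 - 33) + 16)³ = (83 + 16)³ = 99³ = 970299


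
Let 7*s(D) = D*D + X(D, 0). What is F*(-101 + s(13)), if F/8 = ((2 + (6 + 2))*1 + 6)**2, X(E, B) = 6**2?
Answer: -1028096/7 ≈ -1.4687e+5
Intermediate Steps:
X(E, B) = 36
s(D) = 36/7 + D**2/7 (s(D) = (D*D + 36)/7 = (D**2 + 36)/7 = (36 + D**2)/7 = 36/7 + D**2/7)
F = 2048 (F = 8*((2 + (6 + 2))*1 + 6)**2 = 8*((2 + 8)*1 + 6)**2 = 8*(10*1 + 6)**2 = 8*(10 + 6)**2 = 8*16**2 = 8*256 = 2048)
F*(-101 + s(13)) = 2048*(-101 + (36/7 + (1/7)*13**2)) = 2048*(-101 + (36/7 + (1/7)*169)) = 2048*(-101 + (36/7 + 169/7)) = 2048*(-101 + 205/7) = 2048*(-502/7) = -1028096/7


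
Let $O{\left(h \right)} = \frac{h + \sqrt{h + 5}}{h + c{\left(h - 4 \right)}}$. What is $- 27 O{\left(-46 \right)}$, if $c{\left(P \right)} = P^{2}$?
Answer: $\frac{207}{409} - \frac{9 i \sqrt{41}}{818} \approx 0.50611 - 0.07045 i$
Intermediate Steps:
$O{\left(h \right)} = \frac{h + \sqrt{5 + h}}{h + \left(-4 + h\right)^{2}}$ ($O{\left(h \right)} = \frac{h + \sqrt{h + 5}}{h + \left(h - 4\right)^{2}} = \frac{h + \sqrt{5 + h}}{h + \left(h - 4\right)^{2}} = \frac{h + \sqrt{5 + h}}{h + \left(-4 + h\right)^{2}}$)
$- 27 O{\left(-46 \right)} = - 27 \frac{-46 + \sqrt{5 - 46}}{-46 + \left(-4 - 46\right)^{2}} = - 27 \frac{-46 + \sqrt{-41}}{-46 + \left(-50\right)^{2}} = - 27 \frac{-46 + i \sqrt{41}}{-46 + 2500} = - 27 \frac{-46 + i \sqrt{41}}{2454} = - 27 \left(- \frac{23}{1227} + \frac{i \sqrt{41}}{2454}\right) = \frac{207}{409} - \frac{9 i \sqrt{41}}{818}$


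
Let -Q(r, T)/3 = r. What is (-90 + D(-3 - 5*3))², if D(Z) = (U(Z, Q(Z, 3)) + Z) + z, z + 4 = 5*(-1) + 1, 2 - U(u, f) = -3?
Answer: 12321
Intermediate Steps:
Q(r, T) = -3*r
U(u, f) = 5 (U(u, f) = 2 - 1*(-3) = 2 + 3 = 5)
z = -8 (z = -4 + (5*(-1) + 1) = -4 + (-5 + 1) = -4 - 4 = -8)
D(Z) = -3 + Z (D(Z) = (5 + Z) - 8 = -3 + Z)
(-90 + D(-3 - 5*3))² = (-90 + (-3 + (-3 - 5*3)))² = (-90 + (-3 + (-3 - 15)))² = (-90 + (-3 - 18))² = (-90 - 21)² = (-111)² = 12321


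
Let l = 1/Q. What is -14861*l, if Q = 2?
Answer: -14861/2 ≈ -7430.5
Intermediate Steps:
l = ½ (l = 1/2 = ½ ≈ 0.50000)
-14861*l = -14861*½ = -14861/2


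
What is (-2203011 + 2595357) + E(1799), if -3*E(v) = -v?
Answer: 1178837/3 ≈ 3.9295e+5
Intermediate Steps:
E(v) = v/3 (E(v) = -(-1)*v/3 = v/3)
(-2203011 + 2595357) + E(1799) = (-2203011 + 2595357) + (⅓)*1799 = 392346 + 1799/3 = 1178837/3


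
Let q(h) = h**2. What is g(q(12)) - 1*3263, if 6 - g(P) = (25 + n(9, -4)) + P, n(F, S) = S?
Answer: -3422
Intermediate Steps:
g(P) = -15 - P (g(P) = 6 - ((25 - 4) + P) = 6 - (21 + P) = 6 + (-21 - P) = -15 - P)
g(q(12)) - 1*3263 = (-15 - 1*12**2) - 1*3263 = (-15 - 1*144) - 3263 = (-15 - 144) - 3263 = -159 - 3263 = -3422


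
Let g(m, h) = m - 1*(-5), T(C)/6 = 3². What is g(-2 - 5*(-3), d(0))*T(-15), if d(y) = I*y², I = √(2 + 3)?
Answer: 972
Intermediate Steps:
I = √5 ≈ 2.2361
T(C) = 54 (T(C) = 6*3² = 6*9 = 54)
d(y) = √5*y²
g(m, h) = 5 + m (g(m, h) = m + 5 = 5 + m)
g(-2 - 5*(-3), d(0))*T(-15) = (5 + (-2 - 5*(-3)))*54 = (5 + (-2 + 15))*54 = (5 + 13)*54 = 18*54 = 972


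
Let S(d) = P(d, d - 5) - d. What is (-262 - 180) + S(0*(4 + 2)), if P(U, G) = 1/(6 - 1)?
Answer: -2209/5 ≈ -441.80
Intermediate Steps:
P(U, G) = ⅕ (P(U, G) = 1/5 = ⅕)
S(d) = ⅕ - d
(-262 - 180) + S(0*(4 + 2)) = (-262 - 180) + (⅕ - 0*(4 + 2)) = -442 + (⅕ - 0*6) = -442 + (⅕ - 1*0) = -442 + (⅕ + 0) = -442 + ⅕ = -2209/5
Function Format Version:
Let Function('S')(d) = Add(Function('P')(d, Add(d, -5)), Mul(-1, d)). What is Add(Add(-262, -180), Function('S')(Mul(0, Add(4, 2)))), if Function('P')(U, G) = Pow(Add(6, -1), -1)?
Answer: Rational(-2209, 5) ≈ -441.80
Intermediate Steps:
Function('P')(U, G) = Rational(1, 5) (Function('P')(U, G) = Pow(5, -1) = Rational(1, 5))
Function('S')(d) = Add(Rational(1, 5), Mul(-1, d))
Add(Add(-262, -180), Function('S')(Mul(0, Add(4, 2)))) = Add(Add(-262, -180), Add(Rational(1, 5), Mul(-1, Mul(0, Add(4, 2))))) = Add(-442, Add(Rational(1, 5), Mul(-1, Mul(0, 6)))) = Add(-442, Add(Rational(1, 5), Mul(-1, 0))) = Add(-442, Add(Rational(1, 5), 0)) = Add(-442, Rational(1, 5)) = Rational(-2209, 5)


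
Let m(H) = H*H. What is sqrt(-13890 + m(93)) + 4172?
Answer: 4172 + I*sqrt(5241) ≈ 4172.0 + 72.395*I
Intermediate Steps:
m(H) = H**2
sqrt(-13890 + m(93)) + 4172 = sqrt(-13890 + 93**2) + 4172 = sqrt(-13890 + 8649) + 4172 = sqrt(-5241) + 4172 = I*sqrt(5241) + 4172 = 4172 + I*sqrt(5241)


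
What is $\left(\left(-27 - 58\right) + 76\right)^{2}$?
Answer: $81$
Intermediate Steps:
$\left(\left(-27 - 58\right) + 76\right)^{2} = \left(-85 + 76\right)^{2} = \left(-9\right)^{2} = 81$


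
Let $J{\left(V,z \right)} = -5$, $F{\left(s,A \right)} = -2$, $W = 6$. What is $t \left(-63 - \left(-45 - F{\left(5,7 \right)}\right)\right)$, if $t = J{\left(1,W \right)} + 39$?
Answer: $-680$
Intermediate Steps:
$t = 34$ ($t = -5 + 39 = 34$)
$t \left(-63 - \left(-45 - F{\left(5,7 \right)}\right)\right) = 34 \left(-63 + \left(\left(50 - 2\right) - 5\right)\right) = 34 \left(-63 + \left(48 - 5\right)\right) = 34 \left(-63 + 43\right) = 34 \left(-20\right) = -680$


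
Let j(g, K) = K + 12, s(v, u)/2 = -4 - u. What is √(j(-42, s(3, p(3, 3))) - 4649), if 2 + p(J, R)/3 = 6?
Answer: I*√4669 ≈ 68.33*I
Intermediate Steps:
p(J, R) = 12 (p(J, R) = -6 + 3*6 = -6 + 18 = 12)
s(v, u) = -8 - 2*u (s(v, u) = 2*(-4 - u) = -8 - 2*u)
j(g, K) = 12 + K
√(j(-42, s(3, p(3, 3))) - 4649) = √((12 + (-8 - 2*12)) - 4649) = √((12 + (-8 - 24)) - 4649) = √((12 - 32) - 4649) = √(-20 - 4649) = √(-4669) = I*√4669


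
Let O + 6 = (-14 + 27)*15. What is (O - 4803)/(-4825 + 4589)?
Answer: 2307/118 ≈ 19.551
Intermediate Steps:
O = 189 (O = -6 + (-14 + 27)*15 = -6 + 13*15 = -6 + 195 = 189)
(O - 4803)/(-4825 + 4589) = (189 - 4803)/(-4825 + 4589) = -4614/(-236) = -4614*(-1/236) = 2307/118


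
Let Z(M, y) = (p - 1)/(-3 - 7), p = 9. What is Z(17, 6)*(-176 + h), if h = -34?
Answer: 168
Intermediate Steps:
Z(M, y) = -⅘ (Z(M, y) = (9 - 1)/(-3 - 7) = 8/(-10) = 8*(-⅒) = -⅘)
Z(17, 6)*(-176 + h) = -4*(-176 - 34)/5 = -⅘*(-210) = 168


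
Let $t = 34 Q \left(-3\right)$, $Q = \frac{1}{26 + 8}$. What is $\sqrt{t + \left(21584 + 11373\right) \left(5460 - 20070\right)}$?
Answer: $3 i \sqrt{53500197} \approx 21943.0 i$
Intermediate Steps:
$Q = \frac{1}{34} \approx 0.029412$
$t = -3$ ($t = 34 \cdot \frac{1}{34} \left(-3\right) = 1 \left(-3\right) = -3$)
$\sqrt{t + \left(21584 + 11373\right) \left(5460 - 20070\right)} = \sqrt{-3 + \left(21584 + 11373\right) \left(5460 - 20070\right)} = \sqrt{-3 + 32957 \left(-14610\right)} = \sqrt{-3 - 481501770} = \sqrt{-481501773} = 3 i \sqrt{53500197}$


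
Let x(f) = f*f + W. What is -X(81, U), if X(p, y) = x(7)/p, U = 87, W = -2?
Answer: -47/81 ≈ -0.58025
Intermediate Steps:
x(f) = -2 + f² (x(f) = f*f - 2 = f² - 2 = -2 + f²)
X(p, y) = 47/p (X(p, y) = (-2 + 7²)/p = (-2 + 49)/p = 47/p)
-X(81, U) = -47/81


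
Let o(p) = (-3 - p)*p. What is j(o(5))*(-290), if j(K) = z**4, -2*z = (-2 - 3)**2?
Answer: -56640625/8 ≈ -7.0801e+6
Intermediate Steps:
z = -25/2 (z = -(-2 - 3)**2/2 = -1/2*(-5)**2 = -1/2*25 = -25/2 ≈ -12.500)
o(p) = p*(-3 - p)
j(K) = 390625/16 (j(K) = (-25/2)**4 = 390625/16)
j(o(5))*(-290) = (390625/16)*(-290) = -56640625/8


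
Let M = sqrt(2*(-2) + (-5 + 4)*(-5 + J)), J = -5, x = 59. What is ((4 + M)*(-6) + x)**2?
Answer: 1441 - 420*sqrt(6) ≈ 412.21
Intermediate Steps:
M = sqrt(6) (M = sqrt(2*(-2) + (-5 + 4)*(-5 - 5)) = sqrt(-4 - 1*(-10)) = sqrt(-4 + 10) = sqrt(6) ≈ 2.4495)
((4 + M)*(-6) + x)**2 = ((4 + sqrt(6))*(-6) + 59)**2 = ((-24 - 6*sqrt(6)) + 59)**2 = (35 - 6*sqrt(6))**2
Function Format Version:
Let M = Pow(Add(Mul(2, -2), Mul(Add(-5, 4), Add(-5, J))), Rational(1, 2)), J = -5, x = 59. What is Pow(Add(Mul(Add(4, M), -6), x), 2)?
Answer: Add(1441, Mul(-420, Pow(6, Rational(1, 2)))) ≈ 412.21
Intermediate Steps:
M = Pow(6, Rational(1, 2)) (M = Pow(Add(Mul(2, -2), Mul(Add(-5, 4), Add(-5, -5))), Rational(1, 2)) = Pow(Add(-4, Mul(-1, -10)), Rational(1, 2)) = Pow(Add(-4, 10), Rational(1, 2)) = Pow(6, Rational(1, 2)) ≈ 2.4495)
Pow(Add(Mul(Add(4, M), -6), x), 2) = Pow(Add(Mul(Add(4, Pow(6, Rational(1, 2))), -6), 59), 2) = Pow(Add(Add(-24, Mul(-6, Pow(6, Rational(1, 2)))), 59), 2) = Pow(Add(35, Mul(-6, Pow(6, Rational(1, 2)))), 2)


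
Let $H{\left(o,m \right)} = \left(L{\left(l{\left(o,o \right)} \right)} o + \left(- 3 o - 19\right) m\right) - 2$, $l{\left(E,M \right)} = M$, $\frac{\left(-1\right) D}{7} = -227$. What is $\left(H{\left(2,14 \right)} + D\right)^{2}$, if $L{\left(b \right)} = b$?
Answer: $1540081$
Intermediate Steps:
$D = 1589$ ($D = \left(-7\right) \left(-227\right) = 1589$)
$H{\left(o,m \right)} = -2 + o^{2} + m \left(-19 - 3 o\right)$ ($H{\left(o,m \right)} = \left(o o + \left(- 3 o - 19\right) m\right) - 2 = \left(o^{2} + \left(-19 - 3 o\right) m\right) - 2 = \left(o^{2} + m \left(-19 - 3 o\right)\right) - 2 = -2 + o^{2} + m \left(-19 - 3 o\right)$)
$\left(H{\left(2,14 \right)} + D\right)^{2} = \left(\left(-2 + 2^{2} - 266 - 42 \cdot 2\right) + 1589\right)^{2} = \left(\left(-2 + 4 - 266 - 84\right) + 1589\right)^{2} = \left(-348 + 1589\right)^{2} = 1241^{2} = 1540081$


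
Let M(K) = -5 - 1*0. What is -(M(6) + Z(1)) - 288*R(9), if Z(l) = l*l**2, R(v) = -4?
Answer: 1156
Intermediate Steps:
M(K) = -5 (M(K) = -5 + 0 = -5)
Z(l) = l**3
-(M(6) + Z(1)) - 288*R(9) = -(-5 + 1**3) - 288*(-4) = -(-5 + 1) + 1152 = -1*(-4) + 1152 = 4 + 1152 = 1156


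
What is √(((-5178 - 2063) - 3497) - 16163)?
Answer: 21*I*√61 ≈ 164.02*I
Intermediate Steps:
√(((-5178 - 2063) - 3497) - 16163) = √((-7241 - 3497) - 16163) = √(-10738 - 16163) = √(-26901) = 21*I*√61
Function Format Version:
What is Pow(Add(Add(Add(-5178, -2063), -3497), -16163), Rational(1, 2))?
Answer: Mul(21, I, Pow(61, Rational(1, 2))) ≈ Mul(164.02, I)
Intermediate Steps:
Pow(Add(Add(Add(-5178, -2063), -3497), -16163), Rational(1, 2)) = Pow(Add(Add(-7241, -3497), -16163), Rational(1, 2)) = Pow(Add(-10738, -16163), Rational(1, 2)) = Pow(-26901, Rational(1, 2)) = Mul(21, I, Pow(61, Rational(1, 2)))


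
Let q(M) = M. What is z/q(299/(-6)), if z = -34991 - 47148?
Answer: 492834/299 ≈ 1648.3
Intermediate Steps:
z = -82139
z/q(299/(-6)) = -82139/(299/(-6)) = -82139/(299*(-⅙)) = -82139/(-299/6) = -82139*(-6/299) = 492834/299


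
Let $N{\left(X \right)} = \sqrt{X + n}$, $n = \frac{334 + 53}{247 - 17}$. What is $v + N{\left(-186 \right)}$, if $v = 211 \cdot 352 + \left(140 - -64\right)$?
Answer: $74476 + \frac{i \sqrt{9750390}}{230} \approx 74476.0 + 13.576 i$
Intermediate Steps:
$n = \frac{387}{230} \approx 1.6826$
$N{\left(X \right)} = \sqrt{\frac{387}{230} + X}$ ($N{\left(X \right)} = \sqrt{X + \frac{387}{230}} = \sqrt{\frac{387}{230} + X}$)
$v = 74476$ ($v = 74272 + \left(140 + 64\right) = 74272 + 204 = 74476$)
$v + N{\left(-186 \right)} = 74476 + \frac{\sqrt{89010 + 52900 \left(-186\right)}}{230} = 74476 + \frac{\sqrt{89010 - 9839400}}{230} = 74476 + \frac{\sqrt{-9750390}}{230} = 74476 + \frac{i \sqrt{9750390}}{230}$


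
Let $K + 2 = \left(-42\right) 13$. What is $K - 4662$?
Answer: $-5210$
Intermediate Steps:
$K = -548$ ($K = -2 - 546 = -548$)
$K - 4662 = -548 - 4662 = -5210$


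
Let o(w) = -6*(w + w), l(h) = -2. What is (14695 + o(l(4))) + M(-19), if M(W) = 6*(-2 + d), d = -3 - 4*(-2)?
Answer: 14737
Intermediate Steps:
o(w) = -12*w
d = 5 (d = -3 + 8 = 5)
M(W) = 18 (M(W) = 6*(-2 + 5) = 6*3 = 18)
(14695 + o(l(4))) + M(-19) = (14695 - 12*(-2)) + 18 = (14695 + 24) + 18 = 14719 + 18 = 14737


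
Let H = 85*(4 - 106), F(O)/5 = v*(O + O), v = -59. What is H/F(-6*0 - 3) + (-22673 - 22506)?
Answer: -2665850/59 ≈ -45184.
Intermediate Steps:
F(O) = -590*O (F(O) = 5*(-59*(O + O)) = 5*(-118*O) = -590*O)
H = -8670 (H = 85*(-102) = -8670)
H/F(-6*0 - 3) + (-22673 - 22506) = -8670*(-1/(590*(-6*0 - 3))) + (-22673 - 22506) = -8670*(-1/(590*(0 - 3))) - 45179 = -8670/((-590*(-3))) - 45179 = -8670/1770 - 45179 = -8670*1/1770 - 45179 = -289/59 - 45179 = -2665850/59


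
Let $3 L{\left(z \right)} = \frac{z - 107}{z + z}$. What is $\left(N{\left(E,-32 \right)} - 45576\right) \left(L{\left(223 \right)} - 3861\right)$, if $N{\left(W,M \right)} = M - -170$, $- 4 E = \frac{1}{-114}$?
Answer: $\frac{39121375846}{223} \approx 1.7543 \cdot 10^{8}$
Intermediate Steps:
$L{\left(z \right)} = \frac{-107 + z}{6 z}$ ($L{\left(z \right)} = \frac{\left(z - 107\right) \frac{1}{z + z}}{3} = \frac{\left(-107 + z\right) \frac{1}{2 z}}{3} = \frac{\frac{1}{2} \frac{1}{z} \left(-107 + z\right)}{3} = \frac{-107 + z}{6 z}$)
$E = \frac{1}{456}$ ($E = - \frac{1}{4 \left(-114\right)} = \left(- \frac{1}{4}\right) \left(- \frac{1}{114}\right) = \frac{1}{456} \approx 0.002193$)
$N{\left(W,M \right)} = 170 + M$ ($N{\left(W,M \right)} = M + 170 = 170 + M$)
$\left(N{\left(E,-32 \right)} - 45576\right) \left(L{\left(223 \right)} - 3861\right) = \left(\left(170 - 32\right) - 45576\right) \left(\frac{-107 + 223}{6 \cdot 223} - 3861\right) = \left(138 - 45576\right) \left(\frac{1}{6} \cdot \frac{1}{223} \cdot 116 - 3861\right) = - 45438 \left(\frac{58}{669} - 3861\right) = \left(-45438\right) \left(- \frac{2582951}{669}\right) = \frac{39121375846}{223}$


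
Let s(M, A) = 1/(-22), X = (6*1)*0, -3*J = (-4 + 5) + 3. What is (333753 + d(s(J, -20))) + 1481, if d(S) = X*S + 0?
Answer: 335234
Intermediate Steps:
J = -4/3 (J = -((-4 + 5) + 3)/3 = -(1 + 3)/3 = -⅓*4 = -4/3 ≈ -1.3333)
X = 0 (X = 6*0 = 0)
s(M, A) = -1/22
d(S) = 0 (d(S) = 0*S + 0 = 0 + 0 = 0)
(333753 + d(s(J, -20))) + 1481 = (333753 + 0) + 1481 = 333753 + 1481 = 335234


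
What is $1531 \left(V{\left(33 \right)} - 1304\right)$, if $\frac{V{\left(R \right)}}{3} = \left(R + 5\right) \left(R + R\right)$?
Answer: $9522820$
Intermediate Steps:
$V{\left(R \right)} = 6 R \left(5 + R\right)$ ($V{\left(R \right)} = 3 \left(R + 5\right) \left(R + R\right) = 3 \left(5 + R\right) 2 R = 3 \cdot 2 R \left(5 + R\right) = 6 R \left(5 + R\right)$)
$1531 \left(V{\left(33 \right)} - 1304\right) = 1531 \left(6 \cdot 33 \left(5 + 33\right) - 1304\right) = 1531 \left(6 \cdot 33 \cdot 38 - 1304\right) = 1531 \left(7524 - 1304\right) = 1531 \cdot 6220 = 9522820$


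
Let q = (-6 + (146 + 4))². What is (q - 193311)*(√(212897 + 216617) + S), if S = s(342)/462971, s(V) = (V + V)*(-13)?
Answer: 1534536900/462971 - 172575*√429514 ≈ -1.1310e+8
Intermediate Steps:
s(V) = -26*V (s(V) = (2*V)*(-13) = -26*V)
q = 20736 (q = (-6 + 150)² = 144² = 20736)
S = -8892/462971 (S = -26*342/462971 = -8892*1/462971 = -8892/462971 ≈ -0.019206)
(q - 193311)*(√(212897 + 216617) + S) = (20736 - 193311)*(√(212897 + 216617) - 8892/462971) = -172575*(√429514 - 8892/462971) = -172575*(-8892/462971 + √429514) = 1534536900/462971 - 172575*√429514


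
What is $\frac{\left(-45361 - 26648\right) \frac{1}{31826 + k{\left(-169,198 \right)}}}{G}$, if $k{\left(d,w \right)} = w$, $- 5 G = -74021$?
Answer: $- \frac{360045}{2370448504} \approx -0.00015189$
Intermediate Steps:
$G = \frac{74021}{5}$ ($G = \left(- \frac{1}{5}\right) \left(-74021\right) = \frac{74021}{5} \approx 14804.0$)
$\frac{\left(-45361 - 26648\right) \frac{1}{31826 + k{\left(-169,198 \right)}}}{G} = \frac{\left(-45361 - 26648\right) \frac{1}{31826 + 198}}{\frac{74021}{5}} = - \frac{72009}{32024} \cdot \frac{5}{74021} = \left(-72009\right) \frac{1}{32024} \cdot \frac{5}{74021} = \left(- \frac{72009}{32024}\right) \frac{5}{74021} = - \frac{360045}{2370448504}$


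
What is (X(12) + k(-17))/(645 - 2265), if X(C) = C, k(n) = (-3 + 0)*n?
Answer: -7/180 ≈ -0.038889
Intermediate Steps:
k(n) = -3*n
(X(12) + k(-17))/(645 - 2265) = (12 - 3*(-17))/(645 - 2265) = (12 + 51)/(-1620) = 63*(-1/1620) = -7/180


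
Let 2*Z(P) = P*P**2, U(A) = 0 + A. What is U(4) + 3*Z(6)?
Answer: 328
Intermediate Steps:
U(A) = A
Z(P) = P**3/2 (Z(P) = (P*P**2)/2 = P**3/2)
U(4) + 3*Z(6) = 4 + 3*((1/2)*6**3) = 4 + 3*((1/2)*216) = 4 + 3*108 = 4 + 324 = 328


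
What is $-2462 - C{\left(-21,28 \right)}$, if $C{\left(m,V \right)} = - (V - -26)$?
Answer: $-2408$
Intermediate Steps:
$C{\left(m,V \right)} = -26 - V$ ($C{\left(m,V \right)} = - (V + 26) = - (26 + V) = -26 - V$)
$-2462 - C{\left(-21,28 \right)} = -2462 - \left(-26 - 28\right) = -2462 - -54 = -2462 + 54 = -2408$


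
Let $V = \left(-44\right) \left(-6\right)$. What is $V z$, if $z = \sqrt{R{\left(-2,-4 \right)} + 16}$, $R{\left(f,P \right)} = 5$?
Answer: $264 \sqrt{21} \approx 1209.8$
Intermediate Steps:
$V = 264$
$z = \sqrt{21}$ ($z = \sqrt{5 + 16} = \sqrt{21} \approx 4.5826$)
$V z = 264 \sqrt{21}$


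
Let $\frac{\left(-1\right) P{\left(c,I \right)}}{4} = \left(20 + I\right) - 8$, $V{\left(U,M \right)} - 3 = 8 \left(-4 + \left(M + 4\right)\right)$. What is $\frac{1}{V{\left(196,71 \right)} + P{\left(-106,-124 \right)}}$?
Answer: $\frac{1}{1019} \approx 0.00098135$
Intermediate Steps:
$V{\left(U,M \right)} = 3 + 8 M$ ($V{\left(U,M \right)} = 3 + 8 \left(-4 + \left(M + 4\right)\right) = 3 + 8 \left(-4 + \left(4 + M\right)\right) = 3 + 8 M$)
$P{\left(c,I \right)} = -48 - 4 I$ ($P{\left(c,I \right)} = - 4 \left(\left(20 + I\right) - 8\right) = - 4 \left(12 + I\right) = -48 - 4 I$)
$\frac{1}{V{\left(196,71 \right)} + P{\left(-106,-124 \right)}} = \frac{1}{\left(3 + 8 \cdot 71\right) - -448} = \frac{1}{\left(3 + 568\right) + \left(-48 + 496\right)} = \frac{1}{571 + 448} = \frac{1}{1019}$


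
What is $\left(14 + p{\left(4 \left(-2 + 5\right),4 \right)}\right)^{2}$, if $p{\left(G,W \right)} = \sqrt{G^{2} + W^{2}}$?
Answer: $356 + 112 \sqrt{10} \approx 710.17$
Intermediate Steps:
$\left(14 + p{\left(4 \left(-2 + 5\right),4 \right)}\right)^{2} = \left(14 + \sqrt{\left(4 \left(-2 + 5\right)\right)^{2} + 4^{2}}\right)^{2} = \left(14 + \sqrt{\left(4 \cdot 3\right)^{2} + 16}\right)^{2} = \left(14 + \sqrt{12^{2} + 16}\right)^{2} = \left(14 + \sqrt{144 + 16}\right)^{2} = \left(14 + \sqrt{160}\right)^{2} = \left(14 + 4 \sqrt{10}\right)^{2}$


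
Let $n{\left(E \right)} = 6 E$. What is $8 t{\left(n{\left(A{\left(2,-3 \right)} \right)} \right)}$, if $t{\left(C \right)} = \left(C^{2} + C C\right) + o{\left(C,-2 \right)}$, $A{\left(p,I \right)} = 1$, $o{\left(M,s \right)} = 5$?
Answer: $616$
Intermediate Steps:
$t{\left(C \right)} = 5 + 2 C^{2}$ ($t{\left(C \right)} = \left(C^{2} + C C\right) + 5 = \left(C^{2} + C^{2}\right) + 5 = 2 C^{2} + 5 = 5 + 2 C^{2}$)
$8 t{\left(n{\left(A{\left(2,-3 \right)} \right)} \right)} = 8 \left(5 + 2 \left(6 \cdot 1\right)^{2}\right) = 8 \left(5 + 2 \cdot 6^{2}\right) = 8 \left(5 + 2 \cdot 36\right) = 8 \left(5 + 72\right) = 8 \cdot 77 = 616$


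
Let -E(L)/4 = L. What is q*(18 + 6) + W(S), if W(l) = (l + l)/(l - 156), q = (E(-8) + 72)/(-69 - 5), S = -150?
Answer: -61798/1887 ≈ -32.749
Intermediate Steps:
E(L) = -4*L
q = -52/37 (q = (-4*(-8) + 72)/(-69 - 5) = (32 + 72)/(-74) = 104*(-1/74) = -52/37 ≈ -1.4054)
W(l) = 2*l/(-156 + l) (W(l) = (2*l)/(-156 + l) = 2*l/(-156 + l))
q*(18 + 6) + W(S) = -52*(18 + 6)/37 + 2*(-150)/(-156 - 150) = -52/37*24 + 2*(-150)/(-306) = -1248/37 + 2*(-150)*(-1/306) = -1248/37 + 50/51 = -61798/1887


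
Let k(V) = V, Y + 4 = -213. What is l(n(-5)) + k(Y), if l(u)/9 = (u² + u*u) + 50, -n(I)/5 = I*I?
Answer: 281483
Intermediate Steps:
Y = -217 (Y = -4 - 213 = -217)
n(I) = -5*I² (n(I) = -5*I*I = -5*I²)
l(u) = 450 + 18*u² (l(u) = 9*((u² + u*u) + 50) = 9*((u² + u²) + 50) = 9*(2*u² + 50) = 9*(50 + 2*u²) = 450 + 18*u²)
l(n(-5)) + k(Y) = (450 + 18*(-5*(-5)²)²) - 217 = (450 + 18*(-5*25)²) - 217 = (450 + 18*(-125)²) - 217 = (450 + 18*15625) - 217 = (450 + 281250) - 217 = 281700 - 217 = 281483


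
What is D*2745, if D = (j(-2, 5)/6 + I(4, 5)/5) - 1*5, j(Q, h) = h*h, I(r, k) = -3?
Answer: -7869/2 ≈ -3934.5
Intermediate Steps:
j(Q, h) = h²
D = -43/30 (D = (5²/6 - 3/5) - 1*5 = (25*(⅙) - 3*⅕) - 5 = (25/6 - ⅗) - 5 = 107/30 - 5 = -43/30 ≈ -1.4333)
D*2745 = -43/30*2745 = -7869/2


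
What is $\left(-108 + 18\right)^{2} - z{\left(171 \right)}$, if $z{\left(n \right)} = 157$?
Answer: $7943$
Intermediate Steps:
$\left(-108 + 18\right)^{2} - z{\left(171 \right)} = \left(-108 + 18\right)^{2} - 157 = \left(-90\right)^{2} - 157 = 8100 - 157 = 7943$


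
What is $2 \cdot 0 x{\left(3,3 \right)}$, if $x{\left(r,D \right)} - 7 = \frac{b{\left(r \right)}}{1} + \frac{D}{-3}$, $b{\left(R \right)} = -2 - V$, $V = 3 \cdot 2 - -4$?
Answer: $0$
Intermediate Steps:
$V = 10$ ($V = 6 + 4 = 10$)
$b{\left(R \right)} = -12$ ($b{\left(R \right)} = -2 - 10 = -12$)
$x{\left(r,D \right)} = -5 - \frac{D}{3}$ ($x{\left(r,D \right)} = 7 + \left(- \frac{12}{1} + \frac{D}{-3}\right) = 7 + \left(\left(-12\right) 1 + D \left(- \frac{1}{3}\right)\right) = 7 - \left(12 + \frac{D}{3}\right) = -5 - \frac{D}{3}$)
$2 \cdot 0 x{\left(3,3 \right)} = 2 \cdot 0 \left(-5 - 1\right) = 0 \left(-5 - 1\right) = 0 \left(-6\right) = 0$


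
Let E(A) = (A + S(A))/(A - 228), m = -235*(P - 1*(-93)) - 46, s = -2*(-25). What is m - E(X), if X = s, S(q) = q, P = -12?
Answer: -1698159/89 ≈ -19080.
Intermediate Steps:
s = 50
X = 50
m = -19081 (m = -235*(-12 - 1*(-93)) - 46 = -235*(-12 + 93) - 46 = -235*81 - 46 = -19035 - 46 = -19081)
E(A) = 2*A/(-228 + A) (E(A) = (A + A)/(A - 228) = (2*A)/(-228 + A) = 2*A/(-228 + A))
m - E(X) = -19081 - 2*50/(-228 + 50) = -19081 - 2*50/(-178) = -19081 - 2*50*(-1)/178 = -19081 - 1*(-50/89) = -19081 + 50/89 = -1698159/89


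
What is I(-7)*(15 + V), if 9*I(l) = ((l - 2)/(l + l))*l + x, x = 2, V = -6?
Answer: -5/2 ≈ -2.5000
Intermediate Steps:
I(l) = ⅑ + l/18 (I(l) = (((l - 2)/(l + l))*l + 2)/9 = (((-2 + l)/((2*l)))*l + 2)/9 = (((-2 + l)*(1/(2*l)))*l + 2)/9 = (((-2 + l)/(2*l))*l + 2)/9 = ((-1 + l/2) + 2)/9 = (1 + l/2)/9 = ⅑ + l/18)
I(-7)*(15 + V) = (⅑ + (1/18)*(-7))*(15 - 6) = (⅑ - 7/18)*9 = -5/18*9 = -5/2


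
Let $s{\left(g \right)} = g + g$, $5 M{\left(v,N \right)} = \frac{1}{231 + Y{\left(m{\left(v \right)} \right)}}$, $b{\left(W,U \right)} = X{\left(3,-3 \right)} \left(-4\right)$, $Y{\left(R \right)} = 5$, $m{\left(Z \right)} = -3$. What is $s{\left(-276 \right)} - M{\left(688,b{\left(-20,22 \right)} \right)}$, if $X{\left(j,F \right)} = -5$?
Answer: $- \frac{651361}{1180} \approx -552.0$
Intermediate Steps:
$b{\left(W,U \right)} = 20$ ($b{\left(W,U \right)} = \left(-5\right) \left(-4\right) = 20$)
$M{\left(v,N \right)} = \frac{1}{1180}$ ($M{\left(v,N \right)} = \frac{1}{5 \left(231 + 5\right)} = \frac{1}{5 \cdot 236} = \frac{1}{5} \cdot \frac{1}{236} = \frac{1}{1180}$)
$s{\left(g \right)} = 2 g$
$s{\left(-276 \right)} - M{\left(688,b{\left(-20,22 \right)} \right)} = 2 \left(-276\right) - \frac{1}{1180} = -552 - \frac{1}{1180} = - \frac{651361}{1180}$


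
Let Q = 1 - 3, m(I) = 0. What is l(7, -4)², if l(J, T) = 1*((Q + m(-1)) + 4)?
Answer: 4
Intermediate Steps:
Q = -2
l(J, T) = 2 (l(J, T) = 1*((-2 + 0) + 4) = 1*(-2 + 4) = 1*2 = 2)
l(7, -4)² = 2² = 4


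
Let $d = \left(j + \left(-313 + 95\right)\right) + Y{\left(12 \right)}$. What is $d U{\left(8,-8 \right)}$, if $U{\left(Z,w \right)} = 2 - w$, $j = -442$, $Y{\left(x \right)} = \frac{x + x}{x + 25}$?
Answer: $- \frac{243960}{37} \approx -6593.5$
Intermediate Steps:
$Y{\left(x \right)} = \frac{2 x}{25 + x}$
$d = - \frac{24396}{37}$ ($d = \left(-442 + \left(-313 + 95\right)\right) + 2 \cdot 12 \frac{1}{25 + 12} = \left(-442 - 218\right) + 2 \cdot 12 \cdot \frac{1}{37} = -660 + 2 \cdot 12 \cdot \frac{1}{37} = -660 + \frac{24}{37} = - \frac{24396}{37} \approx -659.35$)
$d U{\left(8,-8 \right)} = - \frac{24396 \left(2 - -8\right)}{37} = - \frac{24396 \left(2 + 8\right)}{37} = \left(- \frac{24396}{37}\right) 10 = - \frac{243960}{37}$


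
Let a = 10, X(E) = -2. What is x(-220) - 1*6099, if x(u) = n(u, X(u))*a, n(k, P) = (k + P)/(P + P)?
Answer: -5544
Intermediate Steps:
n(k, P) = (P + k)/(2*P) (n(k, P) = (P + k)/((2*P)) = (P + k)*(1/(2*P)) = (P + k)/(2*P))
x(u) = 5 - 5*u/2 (x(u) = ((½)*(-2 + u)/(-2))*10 = ((½)*(-½)*(-2 + u))*10 = (½ - u/4)*10 = 5 - 5*u/2)
x(-220) - 1*6099 = (5 - 5/2*(-220)) - 1*6099 = (5 + 550) - 6099 = 555 - 6099 = -5544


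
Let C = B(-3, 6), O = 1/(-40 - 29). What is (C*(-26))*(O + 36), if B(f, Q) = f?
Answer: 64558/23 ≈ 2806.9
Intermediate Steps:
O = -1/69 (O = 1/(-69) = -1/69 ≈ -0.014493)
C = -3
(C*(-26))*(O + 36) = (-3*(-26))*(-1/69 + 36) = 78*(2483/69) = 64558/23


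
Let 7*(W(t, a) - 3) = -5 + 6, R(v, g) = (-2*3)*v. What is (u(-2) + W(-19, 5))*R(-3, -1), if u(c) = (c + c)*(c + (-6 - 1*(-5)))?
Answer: 1908/7 ≈ 272.57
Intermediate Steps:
u(c) = 2*c*(-1 + c) (u(c) = (2*c)*(c + (-6 + 5)) = (2*c)*(c - 1) = (2*c)*(-1 + c) = 2*c*(-1 + c))
R(v, g) = -6*v
W(t, a) = 22/7 (W(t, a) = 3 + (-5 + 6)/7 = 3 + (⅐)*1 = 3 + ⅐ = 22/7)
(u(-2) + W(-19, 5))*R(-3, -1) = (2*(-2)*(-1 - 2) + 22/7)*(-6*(-3)) = (2*(-2)*(-3) + 22/7)*18 = (12 + 22/7)*18 = (106/7)*18 = 1908/7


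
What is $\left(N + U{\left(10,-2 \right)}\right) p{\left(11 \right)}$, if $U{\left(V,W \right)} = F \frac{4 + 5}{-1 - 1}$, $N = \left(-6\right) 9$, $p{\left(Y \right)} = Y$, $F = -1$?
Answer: $- \frac{1089}{2} \approx -544.5$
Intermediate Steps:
$N = -54$
$U{\left(V,W \right)} = \frac{9}{2}$ ($U{\left(V,W \right)} = - \frac{4 + 5}{-1 - 1} = - \frac{9}{-2} = - \frac{9 \left(-1\right)}{2} = \left(-1\right) \left(- \frac{9}{2}\right) = \frac{9}{2}$)
$\left(N + U{\left(10,-2 \right)}\right) p{\left(11 \right)} = \left(-54 + \frac{9}{2}\right) 11 = \left(- \frac{99}{2}\right) 11 = - \frac{1089}{2}$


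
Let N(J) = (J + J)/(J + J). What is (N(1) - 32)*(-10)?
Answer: 310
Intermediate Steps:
N(J) = 1 (N(J) = (2*J)/((2*J)) = (2*J)*(1/(2*J)) = 1)
(N(1) - 32)*(-10) = (1 - 32)*(-10) = -31*(-10) = 310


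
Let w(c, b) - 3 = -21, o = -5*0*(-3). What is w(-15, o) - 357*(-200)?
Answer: 71382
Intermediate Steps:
o = 0 (o = 0*(-3) = 0)
w(c, b) = -18 (w(c, b) = 3 - 21 = -18)
w(-15, o) - 357*(-200) = -18 - 357*(-200) = -18 + 71400 = 71382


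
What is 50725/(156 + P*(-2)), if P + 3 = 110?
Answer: -50725/58 ≈ -874.57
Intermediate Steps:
P = 107 (P = -3 + 110 = 107)
50725/(156 + P*(-2)) = 50725/(156 + 107*(-2)) = 50725/(156 - 214) = 50725/(-58) = 50725*(-1/58) = -50725/58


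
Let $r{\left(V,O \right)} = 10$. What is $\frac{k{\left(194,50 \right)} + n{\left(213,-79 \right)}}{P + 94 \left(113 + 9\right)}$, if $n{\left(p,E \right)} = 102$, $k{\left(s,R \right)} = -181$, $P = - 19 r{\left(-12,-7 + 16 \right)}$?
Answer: $- \frac{79}{11278} \approx -0.0070048$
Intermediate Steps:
$P = -190$ ($P = \left(-19\right) 10 = -190$)
$\frac{k{\left(194,50 \right)} + n{\left(213,-79 \right)}}{P + 94 \left(113 + 9\right)} = \frac{-181 + 102}{-190 + 94 \left(113 + 9\right)} = - \frac{79}{-190 + 94 \cdot 122} = - \frac{79}{-190 + 11468} = - \frac{79}{11278}$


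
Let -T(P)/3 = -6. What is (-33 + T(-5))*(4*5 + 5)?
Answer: -375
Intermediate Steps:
T(P) = 18 (T(P) = -3*(-6) = 18)
(-33 + T(-5))*(4*5 + 5) = (-33 + 18)*(4*5 + 5) = -15*(20 + 5) = -15*25 = -375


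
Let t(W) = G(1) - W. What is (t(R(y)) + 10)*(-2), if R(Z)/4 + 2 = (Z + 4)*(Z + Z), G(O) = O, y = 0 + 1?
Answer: 42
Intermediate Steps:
y = 1
R(Z) = -8 + 8*Z*(4 + Z) (R(Z) = -8 + 4*((Z + 4)*(Z + Z)) = -8 + 4*((4 + Z)*(2*Z)) = -8 + 4*(2*Z*(4 + Z)) = -8 + 8*Z*(4 + Z))
t(W) = 1 - W
(t(R(y)) + 10)*(-2) = ((1 - (-8 + 8*1² + 32*1)) + 10)*(-2) = ((1 - (-8 + 8*1 + 32)) + 10)*(-2) = ((1 - (-8 + 8 + 32)) + 10)*(-2) = ((1 - 1*32) + 10)*(-2) = ((1 - 32) + 10)*(-2) = (-31 + 10)*(-2) = -21*(-2) = 42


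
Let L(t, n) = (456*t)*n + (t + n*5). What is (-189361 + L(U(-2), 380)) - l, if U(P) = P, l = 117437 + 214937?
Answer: -866397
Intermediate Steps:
l = 332374
L(t, n) = t + 5*n + 456*n*t (L(t, n) = 456*n*t + (t + 5*n) = t + 5*n + 456*n*t)
(-189361 + L(U(-2), 380)) - l = (-189361 + (-2 + 5*380 + 456*380*(-2))) - 1*332374 = (-189361 + (-2 + 1900 - 346560)) - 332374 = (-189361 - 344662) - 332374 = -534023 - 332374 = -866397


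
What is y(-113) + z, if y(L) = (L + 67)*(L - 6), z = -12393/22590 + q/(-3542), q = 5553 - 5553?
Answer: 13738363/2510 ≈ 5473.5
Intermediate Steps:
q = 0
z = -1377/2510 (z = -12393/22590 + 0/(-3542) = -12393*1/22590 + 0*(-1/3542) = -1377/2510 + 0 = -1377/2510 ≈ -0.54861)
y(L) = (-6 + L)*(67 + L) (y(L) = (67 + L)*(-6 + L) = (-6 + L)*(67 + L))
y(-113) + z = (-402 + (-113)² + 61*(-113)) - 1377/2510 = (-402 + 12769 - 6893) - 1377/2510 = 5474 - 1377/2510 = 13738363/2510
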